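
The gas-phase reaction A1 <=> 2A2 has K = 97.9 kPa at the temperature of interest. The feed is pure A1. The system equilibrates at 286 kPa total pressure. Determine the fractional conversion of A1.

X = 0.281

Take 1 mol A1 as basis and let X be its fractional conversion, so ξ = X.
At extent ξ: n_A1 = 1 − X; n_A2 = 2X.
n_T = Σnᵢ = 1 + X.
With p_i = (n_i/n_T)P, K = p_A2^2 / (p_A1).
Equating to 97.9 kPa and solving on 0 < X < 1: X = 0.281.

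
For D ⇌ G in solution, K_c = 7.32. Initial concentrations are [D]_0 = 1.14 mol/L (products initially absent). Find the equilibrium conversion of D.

X = 0.880

Let X = conversion of D; extent ξ = 1.14·X mol/L.
Concentrations: [D] = 1.14 − 1.14X; [G] = 1.14X.
K_c = [G] / ([D]).
Equating to 7.32: the physical root is X = 0.880.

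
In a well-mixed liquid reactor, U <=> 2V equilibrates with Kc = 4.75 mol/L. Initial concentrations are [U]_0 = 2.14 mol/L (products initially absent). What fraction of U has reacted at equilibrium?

X = 0.517

Let X = conversion of U; extent ξ = 2.14·X mol/L.
Concentrations: [U] = 2.14 − 2.14X; [V] = 4.28X.
Kc = [V]^2 / ([U]).
This equals 4.75 at X = 0.517 (the root in 0 < X < 1).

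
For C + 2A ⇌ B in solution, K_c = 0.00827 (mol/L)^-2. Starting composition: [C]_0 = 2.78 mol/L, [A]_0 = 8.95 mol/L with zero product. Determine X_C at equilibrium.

X = 0.304

Let X = conversion of C; extent ξ = 2.78·X mol/L.
Concentrations: [C] = 2.78 − 2.78X; [A] = 8.95 − 5.56X; [B] = 2.78X.
K_c = [B] / ([C] [A]^2).
Solving K_c = 0.00827 for X ∈ (0,1): X = 0.304.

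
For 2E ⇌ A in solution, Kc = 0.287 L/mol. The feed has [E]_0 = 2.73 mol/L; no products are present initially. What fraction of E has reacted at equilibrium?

Let X = conversion of E; extent ξ = 2.73X/2 mol/L.
Concentrations: [E] = 2.73 − 2.73X; [A] = 1.36X.
Kc = [A] / ([E]^2).
Setting equal to 0.287 and solving for X on (0,1) gives X = 0.459.

X = 0.459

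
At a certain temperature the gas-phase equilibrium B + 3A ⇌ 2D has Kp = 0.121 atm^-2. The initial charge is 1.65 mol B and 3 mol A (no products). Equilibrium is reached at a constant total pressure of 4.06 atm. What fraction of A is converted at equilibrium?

Take 3 mol A as basis and let X be its fractional conversion, so ξ = X.
At extent ξ: n_B = 1.65 − X; n_A = 3 − 3X; n_D = 2X.
n_T = Σnᵢ = 4.65 − 2X.
Mole fractions y_i = n_i/n_T; Kp = p_D^2 / (p_B p_A^3) with p_i = y_i·P.
Substituting and setting equal to 0.121 atm^-2 gives a polynomial in X; the root in (0,1) is X = 0.444.

X = 0.444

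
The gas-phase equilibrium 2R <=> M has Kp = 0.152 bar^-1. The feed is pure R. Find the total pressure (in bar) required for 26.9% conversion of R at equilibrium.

P = 1.43 bar

Basis: 1 mol R initially; let X = conversion of R. Extent ξ = 0.5X.
At extent ξ: n_R = 1 − X; n_M = 0.5X.
Summing: n_T = 1 − 0.5X.
Kp = p_M / (p_R^2) with p_i = (n_i/n_T)·P.
At X = 0.269: the mole-fraction product g(X) = Π y_i^ν_i = 0.2178. Since Kp = g(X)·P^{-1}, P = (g/Kp)^(1/1) = (0.2178/0.152)^(1/1) = 1.43 bar.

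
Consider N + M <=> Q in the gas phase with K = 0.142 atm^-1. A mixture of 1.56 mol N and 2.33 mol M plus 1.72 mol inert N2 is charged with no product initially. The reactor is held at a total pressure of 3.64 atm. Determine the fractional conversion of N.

X = 0.167

Basis: 1.56 mol N initially; let X = conversion of N. Extent ξ = 1.56X.
Moles: n_N = 1.56 − 1.56X; n_M = 2.33 − 1.56X; n_Q = 1.56X; n_I = 1.72 (inert).
Summing: n_T = 5.61 − 1.56X.
y_i = n_i/n_T, p_i = y_i·P. K = p_Q / (p_N p_M).
Equating to 0.142 atm^-1 and solving on 0 < X < 1: X = 0.167.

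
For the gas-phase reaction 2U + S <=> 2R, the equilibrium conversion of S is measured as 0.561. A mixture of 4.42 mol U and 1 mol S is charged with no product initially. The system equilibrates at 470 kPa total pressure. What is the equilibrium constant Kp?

Kp = 0.00273 kPa^-1

Let X = conversion of S (basis 1 mol S); extent of reaction ξ = X.
Mole table: n_U = 4.42 − 2X; n_S = 1 − X; n_R = 2X.
Summing: n_T = 5.42 − X.
At X = 0.561: n_U = 3.3, n_S = 0.439, n_R = 1.12, n_T = 4.86.
p_i = (n_i/n_T)·P. Kp = p_R^2 / (p_U^2 p_S) = 0.00273 kPa^-1.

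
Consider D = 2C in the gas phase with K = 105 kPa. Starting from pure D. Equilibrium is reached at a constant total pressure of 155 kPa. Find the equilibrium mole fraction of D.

y_D = 0.449

Let X = conversion of D (basis 1 mol D); extent of reaction ξ = X.
At extent ξ: n_D = 1 − X; n_C = 2X.
Summing: n_T = 1 + X.
With p_i = (n_i/n_T)P, K = p_C^2 / (p_D).
Substituting and setting equal to 105 kPa gives a polynomial in X; the root in (0,1) is X = 0.381.
Then n_D = 0.619, n_T = 1.38, so y_D = 0.449.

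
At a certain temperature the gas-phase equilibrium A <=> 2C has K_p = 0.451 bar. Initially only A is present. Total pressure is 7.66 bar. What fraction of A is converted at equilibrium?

Basis: 1 mol A initially; let X = conversion of A. Extent ξ = X.
Moles: n_A = 1 − X; n_C = 2X.
n_T = Σnᵢ = 1 + X.
With p_i = (n_i/n_T)P, K_p = p_C^2 / (p_A).
Substituting and setting equal to 0.451 bar gives a polynomial in X; the root in (0,1) is X = 0.120.

X = 0.120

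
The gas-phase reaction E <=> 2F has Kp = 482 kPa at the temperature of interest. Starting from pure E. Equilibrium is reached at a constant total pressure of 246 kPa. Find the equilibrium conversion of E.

X = 0.573

Take 1 mol E as basis and let X be its fractional conversion, so ξ = X.
Mole table: n_E = 1 − X; n_F = 2X.
Total moles n_T = 1 + X.
y_i = n_i/n_T, p_i = y_i·P. Kp = p_F^2 / (p_E).
Equating to 482 kPa and solving on 0 < X < 1: X = 0.573.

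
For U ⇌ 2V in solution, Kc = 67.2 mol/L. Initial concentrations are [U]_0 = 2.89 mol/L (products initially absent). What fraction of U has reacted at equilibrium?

X = 0.870

Let X = conversion of U; extent ξ = 2.89·X mol/L.
Concentrations: [U] = 2.89 − 2.89X; [V] = 5.78X.
Kc = [V]^2 / ([U]).
This equals 67.2 at X = 0.870 (the root in 0 < X < 1).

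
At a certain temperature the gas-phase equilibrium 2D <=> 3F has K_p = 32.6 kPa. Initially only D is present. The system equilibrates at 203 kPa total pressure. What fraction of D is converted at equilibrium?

Take 1 mol D as basis and let X be its fractional conversion, so ξ = 0.5X.
Mole table: n_D = 1 − X; n_F = 1.5X.
Summing: n_T = 1 + 0.5X.
y_i = n_i/n_T, p_i = y_i·P. K_p = p_F^3 / (p_D^2).
This yields a degree-3 equation in X; solving on (0,1), X = 0.299.

X = 0.299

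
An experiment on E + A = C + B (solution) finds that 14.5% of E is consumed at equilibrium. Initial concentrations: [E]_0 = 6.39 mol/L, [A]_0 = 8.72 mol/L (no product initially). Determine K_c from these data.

K_c = 0.0202

Let X = conversion of E.
Concentrations: [E] = 6.39 − 6.39X; [A] = 8.72 − 6.39X; [C] = 6.39X; [B] = 6.39X.
At X = 0.145: [E] = 5.46, [A] = 7.79, [C] = 0.927, [B] = 0.927.
K_c = [C] [B] / ([E] [A]) = 0.0202.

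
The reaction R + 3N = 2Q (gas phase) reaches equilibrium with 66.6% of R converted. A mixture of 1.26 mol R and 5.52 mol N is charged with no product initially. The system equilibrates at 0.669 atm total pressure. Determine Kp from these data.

Take 1.26 mol R as basis and let X be its fractional conversion, so ξ = 1.26X.
Species balance: n_R = 1.26 − 1.26X; n_N = 5.52 − 3.78X; n_Q = 2.52X.
n_T = Σnᵢ = 6.78 − 2.52X.
At X = 0.666: n_R = 0.421, n_N = 3, n_Q = 1.68, n_T = 5.1.
p_i = (n_i/n_T)·P. Kp = p_Q^2 / (p_R p_N^3) = 14.4 atm^-2.

Kp = 14.4 atm^-2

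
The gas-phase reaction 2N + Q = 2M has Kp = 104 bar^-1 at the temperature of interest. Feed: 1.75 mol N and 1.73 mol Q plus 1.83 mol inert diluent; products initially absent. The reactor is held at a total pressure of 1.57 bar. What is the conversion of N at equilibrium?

X = 0.856

Let X = conversion of N (basis 1.75 mol N); extent of reaction ξ = 0.875X.
At extent ξ: n_N = 1.75 − 1.75X; n_Q = 1.73 − 0.875X; n_M = 1.75X; n_I = 1.83 (inert).
Summing: n_T = 5.31 − 0.875X.
Mole fractions y_i = n_i/n_T; Kp = p_M^2 / (p_N^2 p_Q) with p_i = y_i·P.
Equating to 104 bar^-1 and solving on 0 < X < 1: X = 0.856.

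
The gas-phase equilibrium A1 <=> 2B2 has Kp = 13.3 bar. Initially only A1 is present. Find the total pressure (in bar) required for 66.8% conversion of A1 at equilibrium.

Take 1 mol A1 as basis and let X be its fractional conversion, so ξ = X.
Moles: n_A1 = 1 − X; n_B2 = 2X.
Summing: n_T = 1 + X.
Kp = p_B2^2 / (p_A1) with p_i = (n_i/n_T)·P.
At X = 0.668: the mole-fraction product g(X) = Π y_i^ν_i = 3.223. Since Kp = g(X)·P^{1}, P = (Kp/g)^(1/1) = (13.3/3.223)^(1/1) = 4.13 bar.

P = 4.13 bar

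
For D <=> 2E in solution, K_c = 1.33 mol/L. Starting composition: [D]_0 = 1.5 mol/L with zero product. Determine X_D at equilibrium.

Let X = conversion of D; extent ξ = 1.5·X mol/L.
Concentrations: [D] = 1.5 − 1.5X; [E] = 3X.
K_c = [E]^2 / ([D]).
Solving K_c = 1.33 for X ∈ (0,1): X = 0.373.

X = 0.373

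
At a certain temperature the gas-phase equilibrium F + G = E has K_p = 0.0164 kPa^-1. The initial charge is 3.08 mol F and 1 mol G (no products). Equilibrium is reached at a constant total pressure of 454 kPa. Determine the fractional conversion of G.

X = 0.837

Let X = conversion of G (basis 1 mol G); extent of reaction ξ = X.
Moles: n_F = 3.08 − X; n_G = 1 − X; n_E = X.
Summing: n_T = 4.08 − X.
Mole fractions y_i = n_i/n_T; K_p = p_E / (p_F p_G) with p_i = y_i·P.
Setting this equal to 0.0164 kPa^-1 and taking the physical root (0 < X < 1) gives X = 0.837.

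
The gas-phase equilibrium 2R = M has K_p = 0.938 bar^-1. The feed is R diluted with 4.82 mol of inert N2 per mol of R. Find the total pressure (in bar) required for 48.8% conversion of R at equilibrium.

Let X = conversion of R (basis 1 mol R); extent of reaction ξ = 0.5X.
Moles: n_R = 1 − X; n_M = 0.5X; n_I = 4.82 (inert).
Total moles n_T = 5.82 − 0.5X.
K_p = p_M / (p_R^2) with p_i = (n_i/n_T)·P.
At X = 0.488: the mole-fraction product g(X) = Π y_i^ν_i = 5.19. Since K_p = g(X)·P^{-1}, P = (g/K_p)^(1/1) = (5.19/0.938)^(1/1) = 5.53 bar.

P = 5.53 bar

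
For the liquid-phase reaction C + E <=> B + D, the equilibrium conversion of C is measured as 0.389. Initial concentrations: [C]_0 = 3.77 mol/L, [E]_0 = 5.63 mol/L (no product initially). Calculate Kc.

Let X = conversion of C.
Concentrations: [C] = 3.77 − 3.77X; [E] = 5.63 − 3.77X; [B] = 3.77X; [D] = 3.77X.
At X = 0.389: [C] = 2.3, [E] = 4.16, [B] = 1.47, [D] = 1.47.
Kc = [B] [D] / ([C] [E]) = 0.224.

Kc = 0.224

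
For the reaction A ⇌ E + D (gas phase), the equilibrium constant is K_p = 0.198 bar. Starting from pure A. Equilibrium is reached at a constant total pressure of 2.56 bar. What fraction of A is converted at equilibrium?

X = 0.268

Basis: 1 mol A initially; let X = conversion of A. Extent ξ = X.
Mole table: n_A = 1 − X; n_E = X; n_D = X.
Summing: n_T = 1 + X.
y_i = n_i/n_T, p_i = y_i·P. K_p = p_E p_D / (p_A).
Substituting and setting equal to 0.198 bar gives a polynomial in X; the root in (0,1) is X = 0.268.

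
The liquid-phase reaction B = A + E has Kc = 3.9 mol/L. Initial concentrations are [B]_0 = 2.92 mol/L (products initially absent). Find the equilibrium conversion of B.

Let X = conversion of B; extent ξ = 2.92·X mol/L.
Concentrations: [B] = 2.92 − 2.92X; [A] = 2.92X; [E] = 2.92X.
Kc = [A] [E] / ([B]).
Solving Kc = 3.9 for X ∈ (0,1): X = 0.667.

X = 0.667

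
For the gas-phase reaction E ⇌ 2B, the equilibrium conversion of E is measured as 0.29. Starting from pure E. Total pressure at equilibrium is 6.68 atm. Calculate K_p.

K_p = 2.45 atm

Let X = conversion of E (basis 1 mol E); extent of reaction ξ = X.
Moles: n_E = 1 − X; n_B = 2X.
Total moles n_T = 1 + X.
At X = 0.29: n_E = 0.71, n_B = 0.58, n_T = 1.29.
p_i = (n_i/n_T)·P. K_p = p_B^2 / (p_E) = 2.45 atm.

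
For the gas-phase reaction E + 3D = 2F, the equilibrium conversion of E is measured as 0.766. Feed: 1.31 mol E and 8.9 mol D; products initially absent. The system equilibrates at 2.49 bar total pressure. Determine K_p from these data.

K_p = 0.698 bar^-2

Let X = conversion of E (basis 1.31 mol E); extent of reaction ξ = 1.31X.
At extent ξ: n_E = 1.31 − 1.31X; n_D = 8.9 − 3.93X; n_F = 2.62X.
n_T = Σnᵢ = 10.2 − 2.62X.
At X = 0.766: n_E = 0.307, n_D = 5.89, n_F = 2.01, n_T = 8.2.
p_i = (n_i/n_T)·P. K_p = p_F^2 / (p_E p_D^3) = 0.698 bar^-2.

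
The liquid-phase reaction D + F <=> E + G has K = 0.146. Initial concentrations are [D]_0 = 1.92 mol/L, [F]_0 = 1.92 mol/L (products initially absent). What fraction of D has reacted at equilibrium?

X = 0.276

Let X = conversion of D; extent ξ = 1.92·X mol/L.
Concentrations: [D] = 1.92 − 1.92X; [F] = 1.92 − 1.92X; [E] = 1.92X; [G] = 1.92X.
K = [E] [G] / ([D] [F]).
Equating to 0.146: the physical root is X = 0.276.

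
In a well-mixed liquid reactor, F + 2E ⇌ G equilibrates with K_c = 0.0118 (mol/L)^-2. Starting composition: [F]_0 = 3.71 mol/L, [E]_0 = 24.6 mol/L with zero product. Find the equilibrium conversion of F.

Let X = conversion of F; extent ξ = 3.71·X mol/L.
Concentrations: [F] = 3.71 − 3.71X; [E] = 24.6 − 7.42X; [G] = 3.71X.
K_c = [G] / ([F] [E]^2).
Equating to 0.0118 (mol/L)^-2: the physical root is X = 0.804.

X = 0.804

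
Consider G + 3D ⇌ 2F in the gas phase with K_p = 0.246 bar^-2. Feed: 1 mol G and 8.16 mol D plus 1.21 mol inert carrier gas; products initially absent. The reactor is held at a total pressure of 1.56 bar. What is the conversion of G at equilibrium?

X = 0.501

Basis: 1 mol G initially; let X = conversion of G. Extent ξ = X.
Mole table: n_G = 1 − X; n_D = 8.16 − 3X; n_F = 2X; n_I = 1.21 (inert).
n_T = Σnᵢ = 10.4 − 2X.
Mole fractions y_i = n_i/n_T; K_p = p_F^2 / (p_G p_D^3) with p_i = y_i·P.
Substituting and setting equal to 0.246 bar^-2 gives a polynomial in X; the root in (0,1) is X = 0.501.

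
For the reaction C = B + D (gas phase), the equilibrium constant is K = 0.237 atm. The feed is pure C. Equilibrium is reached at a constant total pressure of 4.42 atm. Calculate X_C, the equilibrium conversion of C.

Take 1 mol C as basis and let X be its fractional conversion, so ξ = X.
At extent ξ: n_C = 1 − X; n_B = X; n_D = X.
Summing: n_T = 1 + X.
y_i = n_i/n_T, p_i = y_i·P. K = p_B p_D / (p_C).
This yields a degree-2 equation in X; solving on (0,1), X = 0.226.

X = 0.226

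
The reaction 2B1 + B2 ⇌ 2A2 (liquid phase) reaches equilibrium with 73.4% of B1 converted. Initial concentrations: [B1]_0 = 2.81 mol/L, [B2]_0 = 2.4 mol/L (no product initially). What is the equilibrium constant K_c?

Let X = conversion of B1.
Concentrations: [B1] = 2.81 − 2.81X; [B2] = 2.4 − 1.41X; [A2] = 2.81X.
At X = 0.734: [B1] = 0.747, [B2] = 1.37, [A2] = 2.06.
K_c = [A2]^2 / ([B1]^2 [B2]) = 5.56 L/mol.

K_c = 5.56 L/mol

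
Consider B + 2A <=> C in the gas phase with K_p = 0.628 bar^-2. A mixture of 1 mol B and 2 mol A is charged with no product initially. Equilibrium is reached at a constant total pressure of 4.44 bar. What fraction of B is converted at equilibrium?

X = 0.665

Let X = conversion of B (basis 1 mol B); extent of reaction ξ = X.
Species balance: n_B = 1 − X; n_A = 2 − 2X; n_C = X.
n_T = Σnᵢ = 3 − 2X.
Mole fractions y_i = n_i/n_T; K_p = p_C / (p_B p_A^2) with p_i = y_i·P.
Equating to 0.628 bar^-2 and solving on 0 < X < 1: X = 0.665.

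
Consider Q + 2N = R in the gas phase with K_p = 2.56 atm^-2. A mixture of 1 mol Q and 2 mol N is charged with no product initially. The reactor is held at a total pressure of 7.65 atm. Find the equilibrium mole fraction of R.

y_R = 0.686

Let X = conversion of Q (basis 1 mol Q); extent of reaction ξ = X.
Species balance: n_Q = 1 − X; n_N = 2 − 2X; n_R = X.
Total moles n_T = 3 − 2X.
With p_i = (n_i/n_T)P, K_p = p_R / (p_Q p_N^2).
This yields a degree-3 equation in X; solving on (0,1), X = 0.868.
Then n_R = 0.868, n_T = 1.26, so y_R = 0.686.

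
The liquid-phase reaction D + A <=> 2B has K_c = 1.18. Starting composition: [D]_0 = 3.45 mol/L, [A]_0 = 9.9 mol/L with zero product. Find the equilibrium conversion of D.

X = 0.553

Let X = conversion of D; extent ξ = 3.45·X mol/L.
Concentrations: [D] = 3.45 − 3.45X; [A] = 9.9 − 3.45X; [B] = 6.9X.
K_c = [B]^2 / ([D] [A]).
Solving K_c = 1.18 for X ∈ (0,1): X = 0.553.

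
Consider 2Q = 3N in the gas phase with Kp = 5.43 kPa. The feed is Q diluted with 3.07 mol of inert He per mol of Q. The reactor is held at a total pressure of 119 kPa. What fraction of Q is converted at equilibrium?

Let X = conversion of Q (basis 1 mol Q); extent of reaction ξ = 0.5X.
Species balance: n_Q = 1 − X; n_N = 1.5X; n_I = 3.07 (inert).
Summing: n_T = 4.07 + 0.5X.
Mole fractions y_i = n_i/n_T; Kp = p_N^3 / (p_Q^2) with p_i = y_i·P.
This yields a degree-3 equation in X; solving on (0,1), X = 0.303.

X = 0.303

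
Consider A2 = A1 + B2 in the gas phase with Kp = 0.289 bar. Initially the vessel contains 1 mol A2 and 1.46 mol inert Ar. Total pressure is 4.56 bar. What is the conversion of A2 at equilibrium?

Let X = conversion of A2 (basis 1 mol A2); extent of reaction ξ = X.
Species balance: n_A2 = 1 − X; n_A1 = X; n_B2 = X; n_I = 1.46 (inert).
Total moles n_T = 2.46 + X.
Mole fractions y_i = n_i/n_T; Kp = p_A1 p_B2 / (p_A2) with p_i = y_i·P.
Substituting and setting equal to 0.289 bar gives a polynomial in X; the root in (0,1) is X = 0.342.

X = 0.342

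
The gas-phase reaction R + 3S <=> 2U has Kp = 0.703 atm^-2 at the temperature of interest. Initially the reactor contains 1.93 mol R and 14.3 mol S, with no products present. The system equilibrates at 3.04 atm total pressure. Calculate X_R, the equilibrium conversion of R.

Take 1.93 mol R as basis and let X be its fractional conversion, so ξ = 1.93X.
At extent ξ: n_R = 1.93 − 1.93X; n_S = 14.3 − 5.79X; n_U = 3.86X.
Summing: n_T = 16.2 − 3.86X.
With p_i = (n_i/n_T)P, Kp = p_U^2 / (p_R p_S^3).
Equating to 0.703 atm^-2 and solving on 0 < X < 1: X = 0.835.

X = 0.835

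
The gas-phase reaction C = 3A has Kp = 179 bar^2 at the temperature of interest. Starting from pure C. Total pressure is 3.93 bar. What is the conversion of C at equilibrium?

Let X = conversion of C (basis 1 mol C); extent of reaction ξ = X.
Mole table: n_C = 1 − X; n_A = 3X.
Total moles n_T = 1 + 2X.
Mole fractions y_i = n_i/n_T; Kp = p_A^3 / (p_C) with p_i = y_i·P.
This yields a degree-3 equation in X; solving on (0,1), X = 0.817.

X = 0.817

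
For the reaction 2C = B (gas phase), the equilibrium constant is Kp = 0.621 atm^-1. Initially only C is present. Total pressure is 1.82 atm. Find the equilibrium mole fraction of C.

y_C = 0.597

Let X = conversion of C (basis 1 mol C); extent of reaction ξ = 0.5X.
At extent ξ: n_C = 1 − X; n_B = 0.5X.
Summing: n_T = 1 − 0.5X.
Mole fractions y_i = n_i/n_T; Kp = p_B / (p_C^2) with p_i = y_i·P.
Setting this equal to 0.621 atm^-1 and taking the physical root (0 < X < 1) gives X = 0.574.
Then n_C = 0.426, n_T = 0.713, so y_C = 0.597.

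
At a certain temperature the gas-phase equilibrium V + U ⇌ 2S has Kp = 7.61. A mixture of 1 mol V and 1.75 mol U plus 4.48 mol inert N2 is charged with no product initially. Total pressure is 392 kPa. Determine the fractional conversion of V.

X = 0.728

Basis: 1 mol V initially; let X = conversion of V. Extent ξ = X.
Moles: n_V = 1 − X; n_U = 1.75 − X; n_S = 2X; n_I = 4.48 (inert).
n_T stays at 7.23 (no change in mole number).
y_i = n_i/n_T, p_i = y_i·P. Kp = p_S^2 / (p_V p_U).
Setting this equal to 7.61 and taking the physical root (0 < X < 1) gives X = 0.728.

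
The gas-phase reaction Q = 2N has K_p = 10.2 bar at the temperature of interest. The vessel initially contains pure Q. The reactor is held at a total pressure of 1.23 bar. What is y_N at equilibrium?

Take 1 mol Q as basis and let X be its fractional conversion, so ξ = X.
At extent ξ: n_Q = 1 − X; n_N = 2X.
Total moles n_T = 1 + X.
With p_i = (n_i/n_T)P, K_p = p_N^2 / (p_Q).
Setting this equal to 10.2 bar and taking the physical root (0 < X < 1) gives X = 0.821.
Then n_N = 1.64, n_T = 1.82, so y_N = 0.902.

y_N = 0.902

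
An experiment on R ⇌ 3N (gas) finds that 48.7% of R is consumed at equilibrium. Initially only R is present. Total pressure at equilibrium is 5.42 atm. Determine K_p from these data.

Basis: 1 mol R initially; let X = conversion of R. Extent ξ = X.
At extent ξ: n_R = 1 − X; n_N = 3X.
n_T = Σnᵢ = 1 + 2X.
At X = 0.487: n_R = 0.513, n_N = 1.46, n_T = 1.97.
p_i = (n_i/n_T)·P. K_p = p_N^3 / (p_R) = 45.8 atm^2.

K_p = 45.8 atm^2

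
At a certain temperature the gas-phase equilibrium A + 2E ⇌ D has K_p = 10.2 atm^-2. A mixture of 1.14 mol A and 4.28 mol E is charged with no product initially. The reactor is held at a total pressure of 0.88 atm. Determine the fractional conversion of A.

X = 0.788

Let X = conversion of A (basis 1.14 mol A); extent of reaction ξ = 1.14X.
Mole table: n_A = 1.14 − 1.14X; n_E = 4.28 − 2.28X; n_D = 1.14X.
Total moles n_T = 5.42 − 2.28X.
y_i = n_i/n_T, p_i = y_i·P. K_p = p_D / (p_A p_E^2).
Substituting and setting equal to 10.2 atm^-2 gives a polynomial in X; the root in (0,1) is X = 0.788.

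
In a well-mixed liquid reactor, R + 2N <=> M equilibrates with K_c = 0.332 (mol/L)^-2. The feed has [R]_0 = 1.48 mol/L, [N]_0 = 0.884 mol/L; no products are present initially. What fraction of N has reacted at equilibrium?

X = 0.340

Let X = conversion of N; extent ξ = 0.884X/2 mol/L.
Concentrations: [R] = 1.48 − 0.442X; [N] = 0.884 − 0.884X; [M] = 0.442X.
K_c = [M] / ([R] [N]^2).
This equals 0.332 at X = 0.340 (the root in 0 < X < 1).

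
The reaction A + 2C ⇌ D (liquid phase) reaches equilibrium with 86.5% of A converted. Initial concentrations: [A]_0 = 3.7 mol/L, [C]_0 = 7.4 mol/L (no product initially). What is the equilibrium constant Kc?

Kc = 6.42 (mol/L)^-2

Let X = conversion of A.
Concentrations: [A] = 3.7 − 3.7X; [C] = 7.4 − 7.4X; [D] = 3.7X.
At X = 0.865: [A] = 0.5, [C] = 0.999, [D] = 3.2.
Kc = [D] / ([A] [C]^2) = 6.42 (mol/L)^-2.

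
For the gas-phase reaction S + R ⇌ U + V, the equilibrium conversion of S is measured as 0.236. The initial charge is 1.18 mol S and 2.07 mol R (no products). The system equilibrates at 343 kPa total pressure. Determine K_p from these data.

Let X = conversion of S (basis 1.18 mol S); extent of reaction ξ = 1.18X.
Moles: n_S = 1.18 − 1.18X; n_R = 2.07 − 1.18X; n_U = 1.18X; n_V = 1.18X.
Total moles n_T = 3.25 (Δν = 0, constant).
At X = 0.236: n_S = 0.902, n_R = 1.79, n_U = 0.278, n_V = 0.278, n_T = 3.25.
p_i = (n_i/n_T)·P. K_p = p_U p_V / (p_S p_R) = 0.048.

K_p = 0.048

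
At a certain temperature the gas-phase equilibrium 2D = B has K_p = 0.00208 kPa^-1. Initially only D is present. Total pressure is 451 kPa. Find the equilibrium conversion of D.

X = 0.541

Let X = conversion of D (basis 1 mol D); extent of reaction ξ = 0.5X.
Mole table: n_D = 1 − X; n_B = 0.5X.
n_T = Σnᵢ = 1 − 0.5X.
With p_i = (n_i/n_T)P, K_p = p_B / (p_D^2).
Equating to 0.00208 kPa^-1 and solving on 0 < X < 1: X = 0.541.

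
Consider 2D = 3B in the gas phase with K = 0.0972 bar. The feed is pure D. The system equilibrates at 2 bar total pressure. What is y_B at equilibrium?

y_B = 0.290

Let X = conversion of D (basis 1 mol D); extent of reaction ξ = 0.5X.
Moles: n_D = 1 − X; n_B = 1.5X.
Total moles n_T = 1 + 0.5X.
Mole fractions y_i = n_i/n_T; K = p_B^3 / (p_D^2) with p_i = y_i·P.
This yields a degree-3 equation in X; solving on (0,1), X = 0.214.
Then n_B = 0.321, n_T = 1.11, so y_B = 0.290.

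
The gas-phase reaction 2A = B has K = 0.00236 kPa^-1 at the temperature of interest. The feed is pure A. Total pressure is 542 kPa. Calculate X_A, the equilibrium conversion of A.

Basis: 1 mol A initially; let X = conversion of A. Extent ξ = 0.5X.
At extent ξ: n_A = 1 − X; n_B = 0.5X.
Total moles n_T = 1 − 0.5X.
y_i = n_i/n_T, p_i = y_i·P. K = p_B / (p_A^2).
Substituting and setting equal to 0.00236 kPa^-1 gives a polynomial in X; the root in (0,1) is X = 0.596.

X = 0.596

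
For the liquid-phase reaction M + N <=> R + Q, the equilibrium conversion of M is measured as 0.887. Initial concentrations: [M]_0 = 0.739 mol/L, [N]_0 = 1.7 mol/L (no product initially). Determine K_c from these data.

K_c = 4.93

Let X = conversion of M.
Concentrations: [M] = 0.739 − 0.739X; [N] = 1.7 − 0.739X; [R] = 0.739X; [Q] = 0.739X.
At X = 0.887: [M] = 0.0835, [N] = 1.04, [R] = 0.655, [Q] = 0.655.
K_c = [R] [Q] / ([M] [N]) = 4.93.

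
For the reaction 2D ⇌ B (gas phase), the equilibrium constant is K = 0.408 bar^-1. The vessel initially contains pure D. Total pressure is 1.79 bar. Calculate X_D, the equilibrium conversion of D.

Let X = conversion of D (basis 1 mol D); extent of reaction ξ = 0.5X.
Mole table: n_D = 1 − X; n_B = 0.5X.
Summing: n_T = 1 − 0.5X.
Mole fractions y_i = n_i/n_T; K = p_B / (p_D^2) with p_i = y_i·P.
This yields a degree-2 equation in X; solving on (0,1), X = 0.495.

X = 0.495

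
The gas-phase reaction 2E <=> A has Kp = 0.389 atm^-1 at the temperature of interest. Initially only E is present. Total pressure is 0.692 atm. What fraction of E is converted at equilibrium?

X = 0.306

Basis: 1 mol E initially; let X = conversion of E. Extent ξ = 0.5X.
Species balance: n_E = 1 − X; n_A = 0.5X.
Summing: n_T = 1 − 0.5X.
y_i = n_i/n_T, p_i = y_i·P. Kp = p_A / (p_E^2).
Setting this equal to 0.389 atm^-1 and taking the physical root (0 < X < 1) gives X = 0.306.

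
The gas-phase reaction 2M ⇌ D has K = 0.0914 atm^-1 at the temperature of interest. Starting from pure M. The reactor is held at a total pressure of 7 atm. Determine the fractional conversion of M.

X = 0.470

Take 1 mol M as basis and let X be its fractional conversion, so ξ = 0.5X.
Species balance: n_M = 1 − X; n_D = 0.5X.
n_T = Σnᵢ = 1 − 0.5X.
With p_i = (n_i/n_T)P, K = p_D / (p_M^2).
Substituting and setting equal to 0.0914 atm^-1 gives a polynomial in X; the root in (0,1) is X = 0.470.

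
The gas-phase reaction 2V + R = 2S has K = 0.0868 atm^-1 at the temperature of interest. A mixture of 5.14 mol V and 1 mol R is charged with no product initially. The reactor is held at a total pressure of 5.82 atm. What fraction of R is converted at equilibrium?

Take 1 mol R as basis and let X be its fractional conversion, so ξ = X.
Moles: n_V = 5.14 − 2X; n_R = 1 − X; n_S = 2X.
n_T = Σnᵢ = 6.14 − X.
With p_i = (n_i/n_T)P, K = p_S^2 / (p_V^2 p_R).
Setting this equal to 0.0868 atm^-1 and taking the physical root (0 < X < 1) gives X = 0.461.

X = 0.461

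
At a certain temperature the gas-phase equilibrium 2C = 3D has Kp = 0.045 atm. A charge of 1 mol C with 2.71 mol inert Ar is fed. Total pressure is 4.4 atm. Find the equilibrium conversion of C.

Let X = conversion of C (basis 1 mol C); extent of reaction ξ = 0.5X.
Species balance: n_C = 1 − X; n_D = 1.5X; n_I = 2.71 (inert).
n_T = Σnᵢ = 3.71 + 0.5X.
y_i = n_i/n_T, p_i = y_i·P. Kp = p_D^3 / (p_C^2).
This yields a degree-3 equation in X; solving on (0,1), X = 0.195.

X = 0.195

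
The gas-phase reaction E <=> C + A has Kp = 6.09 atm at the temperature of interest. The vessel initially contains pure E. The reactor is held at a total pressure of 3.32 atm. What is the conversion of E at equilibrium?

X = 0.804

Take 1 mol E as basis and let X be its fractional conversion, so ξ = X.
Mole table: n_E = 1 − X; n_C = X; n_A = X.
n_T = Σnᵢ = 1 + X.
y_i = n_i/n_T, p_i = y_i·P. Kp = p_C p_A / (p_E).
Equating to 6.09 atm and solving on 0 < X < 1: X = 0.804.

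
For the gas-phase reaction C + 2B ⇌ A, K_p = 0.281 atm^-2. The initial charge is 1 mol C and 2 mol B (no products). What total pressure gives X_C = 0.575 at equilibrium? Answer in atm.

P = 4.78 atm

Take 1 mol C as basis and let X be its fractional conversion, so ξ = X.
At extent ξ: n_C = 1 − X; n_B = 2 − 2X; n_A = X.
Summing: n_T = 3 − 2X.
K_p = p_A / (p_C p_B^2) with p_i = (n_i/n_T)·P.
At X = 0.575: the mole-fraction product g(X) = Π y_i^ν_i = 6.409. Since K_p = g(X)·P^{-2}, P = (g/K_p)^(1/2) = (6.409/0.281)^(1/2) = 4.78 atm.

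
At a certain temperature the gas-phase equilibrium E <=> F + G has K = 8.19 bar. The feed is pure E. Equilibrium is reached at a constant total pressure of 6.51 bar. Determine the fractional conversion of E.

Let X = conversion of E (basis 1 mol E); extent of reaction ξ = X.
At extent ξ: n_E = 1 − X; n_F = X; n_G = X.
Total moles n_T = 1 + X.
Mole fractions y_i = n_i/n_T; K = p_F p_G / (p_E) with p_i = y_i·P.
Substituting and setting equal to 8.19 bar gives a polynomial in X; the root in (0,1) is X = 0.746.

X = 0.746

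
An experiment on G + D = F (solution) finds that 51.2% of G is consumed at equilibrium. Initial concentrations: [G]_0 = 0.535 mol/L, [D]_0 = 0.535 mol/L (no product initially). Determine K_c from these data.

K_c = 4.02 L/mol

Let X = conversion of G.
Concentrations: [G] = 0.535 − 0.535X; [D] = 0.535 − 0.535X; [F] = 0.535X.
At X = 0.512: [G] = 0.261, [D] = 0.261, [F] = 0.274.
K_c = [F] / ([G] [D]) = 4.02 L/mol.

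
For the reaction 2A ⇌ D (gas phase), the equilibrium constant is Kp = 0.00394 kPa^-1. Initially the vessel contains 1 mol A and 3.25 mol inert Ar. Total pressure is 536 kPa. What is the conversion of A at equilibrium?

Let X = conversion of A (basis 1 mol A); extent of reaction ξ = 0.5X.
Species balance: n_A = 1 − X; n_D = 0.5X; n_I = 3.25 (inert).
Summing: n_T = 4.25 − 0.5X.
With p_i = (n_i/n_T)P, Kp = p_D / (p_A^2).
Setting this equal to 0.00394 kPa^-1 and taking the physical root (0 < X < 1) gives X = 0.389.

X = 0.389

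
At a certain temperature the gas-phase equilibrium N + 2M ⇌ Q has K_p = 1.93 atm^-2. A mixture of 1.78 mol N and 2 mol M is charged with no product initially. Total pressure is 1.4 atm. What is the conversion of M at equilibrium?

Basis: 2 mol M initially; let X = conversion of M. Extent ξ = X.
Moles: n_N = 1.78 − X; n_M = 2 − 2X; n_Q = X.
Summing: n_T = 3.78 − 2X.
With p_i = (n_i/n_T)P, K_p = p_Q / (p_N p_M^2).
Equating to 1.93 atm^-2 and solving on 0 < X < 1: X = 0.542.

X = 0.542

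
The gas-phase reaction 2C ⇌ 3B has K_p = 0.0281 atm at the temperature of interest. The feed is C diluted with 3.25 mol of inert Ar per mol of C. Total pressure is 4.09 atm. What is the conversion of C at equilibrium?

Take 1 mol C as basis and let X be its fractional conversion, so ξ = 0.5X.
Mole table: n_C = 1 − X; n_B = 1.5X; n_I = 3.25 (inert).
n_T = Σnᵢ = 4.25 + 0.5X.
With p_i = (n_i/n_T)P, K_p = p_B^3 / (p_C^2).
This yields a degree-3 equation in X; solving on (0,1), X = 0.181.

X = 0.181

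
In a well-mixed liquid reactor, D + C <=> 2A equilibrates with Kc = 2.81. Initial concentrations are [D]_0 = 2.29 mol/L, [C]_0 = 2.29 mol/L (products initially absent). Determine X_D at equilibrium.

Let X = conversion of D; extent ξ = 2.29·X mol/L.
Concentrations: [D] = 2.29 − 2.29X; [C] = 2.29 − 2.29X; [A] = 4.58X.
Kc = [A]^2 / ([D] [C]).
Setting equal to 2.81 and solving for X on (0,1) gives X = 0.456.

X = 0.456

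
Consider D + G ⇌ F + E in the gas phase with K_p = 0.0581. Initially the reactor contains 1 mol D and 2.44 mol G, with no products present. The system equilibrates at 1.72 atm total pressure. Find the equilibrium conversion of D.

Let X = conversion of D (basis 1 mol D); extent of reaction ξ = X.
Mole table: n_D = 1 − X; n_G = 2.44 − X; n_F = X; n_E = X.
Total moles n_T = 3.44 (Δν = 0, constant).
Mole fractions y_i = n_i/n_T; K_p = p_F p_E / (p_D p_G) with p_i = y_i·P.
Equating to 0.0581 and solving on 0 < X < 1: X = 0.296.

X = 0.296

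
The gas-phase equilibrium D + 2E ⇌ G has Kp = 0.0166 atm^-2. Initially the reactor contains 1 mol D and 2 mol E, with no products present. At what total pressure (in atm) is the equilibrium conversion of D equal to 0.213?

P = 6.6 atm

Basis: 1 mol D initially; let X = conversion of D. Extent ξ = X.
Species balance: n_D = 1 − X; n_E = 2 − 2X; n_G = X.
Total moles n_T = 3 − 2X.
Kp = p_G / (p_D p_E^2) with p_i = (n_i/n_T)·P.
At X = 0.213: the mole-fraction product g(X) = Π y_i^ν_i = 0.7238. Since Kp = g(X)·P^{-2}, P = (g/Kp)^(1/2) = (0.7238/0.0166)^(1/2) = 6.6 atm.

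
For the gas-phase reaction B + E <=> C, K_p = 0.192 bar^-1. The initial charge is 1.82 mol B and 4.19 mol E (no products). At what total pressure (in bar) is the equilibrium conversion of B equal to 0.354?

Let X = conversion of B (basis 1.82 mol B); extent of reaction ξ = 1.82X.
At extent ξ: n_B = 1.82 − 1.82X; n_E = 4.19 − 1.82X; n_C = 1.82X.
Summing: n_T = 6.01 − 1.82X.
K_p = p_C / (p_B p_E) with p_i = (n_i/n_T)·P.
At X = 0.354: the mole-fraction product g(X) = Π y_i^ν_i = 0.8293. Since K_p = g(X)·P^{-1}, P = (g/K_p)^(1/1) = (0.8293/0.192)^(1/1) = 4.32 bar.

P = 4.32 bar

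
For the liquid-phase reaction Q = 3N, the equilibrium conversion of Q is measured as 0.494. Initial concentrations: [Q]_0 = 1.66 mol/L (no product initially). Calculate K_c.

K_c = 17.7 (mol/L)^2

Let X = conversion of Q.
Concentrations: [Q] = 1.66 − 1.66X; [N] = 4.98X.
At X = 0.494: [Q] = 0.84, [N] = 2.46.
K_c = [N]^3 / ([Q]) = 17.7 (mol/L)^2.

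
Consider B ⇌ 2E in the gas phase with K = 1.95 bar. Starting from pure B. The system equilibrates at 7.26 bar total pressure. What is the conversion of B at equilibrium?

X = 0.251

Take 1 mol B as basis and let X be its fractional conversion, so ξ = X.
At extent ξ: n_B = 1 − X; n_E = 2X.
Summing: n_T = 1 + X.
y_i = n_i/n_T, p_i = y_i·P. K = p_E^2 / (p_B).
Substituting and setting equal to 1.95 bar gives a polynomial in X; the root in (0,1) is X = 0.251.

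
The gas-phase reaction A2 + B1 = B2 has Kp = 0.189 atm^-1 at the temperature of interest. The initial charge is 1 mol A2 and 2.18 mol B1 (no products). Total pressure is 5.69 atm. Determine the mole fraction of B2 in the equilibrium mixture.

y_B2 = 0.147

Let X = conversion of A2 (basis 1 mol A2); extent of reaction ξ = X.
Mole table: n_A2 = 1 − X; n_B1 = 2.18 − X; n_B2 = X.
Summing: n_T = 3.18 − X.
y_i = n_i/n_T, p_i = y_i·P. Kp = p_B2 / (p_A2 p_B1).
This yields a degree-2 equation in X; solving on (0,1), X = 0.407.
Then n_B2 = 0.407, n_T = 2.77, so y_B2 = 0.147.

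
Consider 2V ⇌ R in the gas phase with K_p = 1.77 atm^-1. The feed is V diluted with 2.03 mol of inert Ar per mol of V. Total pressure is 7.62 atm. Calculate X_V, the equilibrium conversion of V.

X = 0.731

Take 1 mol V as basis and let X be its fractional conversion, so ξ = 0.5X.
Moles: n_V = 1 − X; n_R = 0.5X; n_I = 2.03 (inert).
Total moles n_T = 3.03 − 0.5X.
With p_i = (n_i/n_T)P, K_p = p_R / (p_V^2).
Setting this equal to 1.77 atm^-1 and taking the physical root (0 < X < 1) gives X = 0.731.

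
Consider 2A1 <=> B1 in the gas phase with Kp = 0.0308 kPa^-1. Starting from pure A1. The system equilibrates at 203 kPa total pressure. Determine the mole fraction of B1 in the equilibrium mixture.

y_B1 = 0.672

Take 1 mol A1 as basis and let X be its fractional conversion, so ξ = 0.5X.
Moles: n_A1 = 1 − X; n_B1 = 0.5X.
Total moles n_T = 1 − 0.5X.
Mole fractions y_i = n_i/n_T; Kp = p_B1 / (p_A1^2) with p_i = y_i·P.
Substituting and setting equal to 0.0308 kPa^-1 gives a polynomial in X; the root in (0,1) is X = 0.804.
Then n_B1 = 0.402, n_T = 0.598, so y_B1 = 0.672.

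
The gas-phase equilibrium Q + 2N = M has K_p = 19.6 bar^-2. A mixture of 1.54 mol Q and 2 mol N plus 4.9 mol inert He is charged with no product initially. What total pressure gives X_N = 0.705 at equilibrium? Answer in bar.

P = 2.47 bar

Let X = conversion of N (basis 2 mol N); extent of reaction ξ = X.
Species balance: n_Q = 1.54 − X; n_N = 2 − 2X; n_M = X; n_I = 4.9 (inert).
n_T = Σnᵢ = 8.44 − 2X.
K_p = p_M / (p_Q p_N^2) with p_i = (n_i/n_T)·P.
At X = 0.705: the mole-fraction product g(X) = Π y_i^ν_i = 119.9. Since K_p = g(X)·P^{-2}, P = (g/K_p)^(1/2) = (119.9/19.6)^(1/2) = 2.47 bar.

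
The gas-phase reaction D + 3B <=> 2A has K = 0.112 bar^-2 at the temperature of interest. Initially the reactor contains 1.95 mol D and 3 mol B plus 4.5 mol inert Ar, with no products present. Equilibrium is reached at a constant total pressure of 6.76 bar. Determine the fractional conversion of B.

X = 0.397

Take 3 mol B as basis and let X be its fractional conversion, so ξ = X.
Moles: n_D = 1.95 − X; n_B = 3 − 3X; n_A = 2X; n_I = 4.5 (inert).
n_T = Σnᵢ = 9.45 − 2X.
y_i = n_i/n_T, p_i = y_i·P. K = p_A^2 / (p_D p_B^3).
Substituting and setting equal to 0.112 bar^-2 gives a polynomial in X; the root in (0,1) is X = 0.397.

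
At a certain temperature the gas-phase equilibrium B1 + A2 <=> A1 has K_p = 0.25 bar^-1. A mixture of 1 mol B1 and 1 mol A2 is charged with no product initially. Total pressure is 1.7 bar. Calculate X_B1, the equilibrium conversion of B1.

Basis: 1 mol B1 initially; let X = conversion of B1. Extent ξ = X.
Species balance: n_B1 = 1 − X; n_A2 = 1 − X; n_A1 = X.
Total moles n_T = 2 − X.
y_i = n_i/n_T, p_i = y_i·P. K_p = p_A1 / (p_B1 p_A2).
This yields a degree-2 equation in X; solving on (0,1), X = 0.162.

X = 0.162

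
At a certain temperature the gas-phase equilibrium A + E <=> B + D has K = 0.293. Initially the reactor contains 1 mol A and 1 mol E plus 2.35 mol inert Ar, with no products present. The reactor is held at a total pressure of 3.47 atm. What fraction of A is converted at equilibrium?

X = 0.351

Basis: 1 mol A initially; let X = conversion of A. Extent ξ = X.
Species balance: n_A = 1 − X; n_E = 1 − X; n_B = X; n_D = X; n_I = 2.35 (inert).
Since Δν = 0, n_T = 4.35 throughout.
y_i = n_i/n_T, p_i = y_i·P. K = p_B p_D / (p_A p_E).
This yields a degree-2 equation in X; solving on (0,1), X = 0.351.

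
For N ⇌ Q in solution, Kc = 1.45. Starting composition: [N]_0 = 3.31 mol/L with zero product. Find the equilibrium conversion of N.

X = 0.592

Let X = conversion of N; extent ξ = 3.31·X mol/L.
Concentrations: [N] = 3.31 − 3.31X; [Q] = 3.31X.
Kc = [Q] / ([N]).
Setting equal to 1.45 and solving for X on (0,1) gives X = 0.592.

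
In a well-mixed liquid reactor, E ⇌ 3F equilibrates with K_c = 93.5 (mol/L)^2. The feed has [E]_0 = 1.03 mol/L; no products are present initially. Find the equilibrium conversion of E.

Let X = conversion of E; extent ξ = 1.03·X mol/L.
Concentrations: [E] = 1.03 − 1.03X; [F] = 3.09X.
K_c = [F]^3 / ([E]).
Solving K_c = 93.5 for X ∈ (0,1): X = 0.827.

X = 0.827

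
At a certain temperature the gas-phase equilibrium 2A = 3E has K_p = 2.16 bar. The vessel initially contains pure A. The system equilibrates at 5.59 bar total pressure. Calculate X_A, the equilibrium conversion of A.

X = 0.376

Take 1 mol A as basis and let X be its fractional conversion, so ξ = 0.5X.
At extent ξ: n_A = 1 − X; n_E = 1.5X.
Summing: n_T = 1 + 0.5X.
Mole fractions y_i = n_i/n_T; K_p = p_E^3 / (p_A^2) with p_i = y_i·P.
Substituting and setting equal to 2.16 bar gives a polynomial in X; the root in (0,1) is X = 0.376.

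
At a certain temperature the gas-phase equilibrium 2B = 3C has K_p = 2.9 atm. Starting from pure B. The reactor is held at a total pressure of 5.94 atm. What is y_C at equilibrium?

y_C = 0.498

Let X = conversion of B (basis 1 mol B); extent of reaction ξ = 0.5X.
Mole table: n_B = 1 − X; n_C = 1.5X.
n_T = Σnᵢ = 1 + 0.5X.
With p_i = (n_i/n_T)P, K_p = p_C^3 / (p_B^2).
Equating to 2.9 atm and solving on 0 < X < 1: X = 0.398.
Then n_C = 0.597, n_T = 1.2, so y_C = 0.498.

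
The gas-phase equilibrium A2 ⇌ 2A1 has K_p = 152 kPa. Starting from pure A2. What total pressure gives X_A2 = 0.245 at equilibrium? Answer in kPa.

P = 595 kPa

Basis: 1 mol A2 initially; let X = conversion of A2. Extent ξ = X.
Species balance: n_A2 = 1 − X; n_A1 = 2X.
Total moles n_T = 1 + X.
K_p = p_A1^2 / (p_A2) with p_i = (n_i/n_T)·P.
At X = 0.245: the mole-fraction product g(X) = Π y_i^ν_i = 0.2554. Since K_p = g(X)·P^{1}, P = (K_p/g)^(1/1) = (152/0.2554)^(1/1) = 595 kPa.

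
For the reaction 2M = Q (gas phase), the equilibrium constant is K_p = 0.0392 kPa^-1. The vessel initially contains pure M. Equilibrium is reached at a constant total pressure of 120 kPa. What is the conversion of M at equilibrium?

X = 0.775

Let X = conversion of M (basis 1 mol M); extent of reaction ξ = 0.5X.
At extent ξ: n_M = 1 − X; n_Q = 0.5X.
n_T = Σnᵢ = 1 − 0.5X.
Mole fractions y_i = n_i/n_T; K_p = p_Q / (p_M^2) with p_i = y_i·P.
Setting this equal to 0.0392 kPa^-1 and taking the physical root (0 < X < 1) gives X = 0.775.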